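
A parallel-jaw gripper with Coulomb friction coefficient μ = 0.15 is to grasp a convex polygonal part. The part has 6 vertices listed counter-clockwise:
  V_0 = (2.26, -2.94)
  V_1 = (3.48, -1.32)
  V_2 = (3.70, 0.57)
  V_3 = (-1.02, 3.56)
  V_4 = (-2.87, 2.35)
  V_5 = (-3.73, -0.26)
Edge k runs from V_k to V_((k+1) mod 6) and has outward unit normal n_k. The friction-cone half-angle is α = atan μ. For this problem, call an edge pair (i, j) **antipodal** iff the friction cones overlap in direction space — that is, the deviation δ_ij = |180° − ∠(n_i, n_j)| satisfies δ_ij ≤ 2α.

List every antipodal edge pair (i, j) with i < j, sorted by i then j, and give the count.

count = 2; pairs: (1,4), (2,5)

α = atan 0.15 = 8.53°;  2α = 17.06°
n_0 = (+0.7988, -0.6016)
n_1 = (+0.9933, -0.1156)
n_2 = (+0.5351, +0.8448)
n_3 = (-0.5474, +0.8369)
n_4 = (-0.9498, +0.3130)
n_5 = (-0.4084, -0.9128)
  (0,1): δ = 149.66°  ·
  (0,2): δ = 85.37°  ·
  (0,3): δ = 19.83°  ·
  (0,4): δ = 18.75°  ·
  (0,5): δ = 102.88°  ·
  (1,2): δ = 115.71°  ·
  (1,3): δ = 50.17°  ·
  (1,4): δ = 11.60°  ✓
  (1,5): δ = 72.54°  ·
  (2,3): δ = 114.46°  ·
  (2,4): δ = 75.88°  ·
  (2,5): δ = 8.25°  ✓
  (3,4): δ = 141.42°  ·
  (3,5): δ = 57.29°  ·
  (4,5): δ = 95.87°  ·
antipodal pairs: 2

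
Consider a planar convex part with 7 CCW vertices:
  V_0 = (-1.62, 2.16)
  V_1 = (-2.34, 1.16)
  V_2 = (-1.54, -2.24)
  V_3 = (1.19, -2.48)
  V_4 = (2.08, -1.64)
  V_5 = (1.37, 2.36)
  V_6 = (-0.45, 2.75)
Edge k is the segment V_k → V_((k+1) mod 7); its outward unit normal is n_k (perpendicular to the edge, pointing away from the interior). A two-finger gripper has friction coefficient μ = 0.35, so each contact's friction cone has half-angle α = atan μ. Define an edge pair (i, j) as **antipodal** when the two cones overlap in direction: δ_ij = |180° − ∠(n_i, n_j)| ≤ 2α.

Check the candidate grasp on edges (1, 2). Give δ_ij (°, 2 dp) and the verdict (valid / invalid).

α = atan 0.35 = 19.29°;  2α = 38.58°
edge 1: e_1 = (+0.80, -3.40);  n_1 = (-0.9734, -0.2290)
edge 2: e_2 = (+2.73, -0.24);  n_2 = (-0.0876, -0.9962)
∠(n_1, n_2) = 71.74°
δ = |180° − 71.74°| = 108.26°
108.26° > 2α = 38.58°  →  invalid

δ = 108.26°, invalid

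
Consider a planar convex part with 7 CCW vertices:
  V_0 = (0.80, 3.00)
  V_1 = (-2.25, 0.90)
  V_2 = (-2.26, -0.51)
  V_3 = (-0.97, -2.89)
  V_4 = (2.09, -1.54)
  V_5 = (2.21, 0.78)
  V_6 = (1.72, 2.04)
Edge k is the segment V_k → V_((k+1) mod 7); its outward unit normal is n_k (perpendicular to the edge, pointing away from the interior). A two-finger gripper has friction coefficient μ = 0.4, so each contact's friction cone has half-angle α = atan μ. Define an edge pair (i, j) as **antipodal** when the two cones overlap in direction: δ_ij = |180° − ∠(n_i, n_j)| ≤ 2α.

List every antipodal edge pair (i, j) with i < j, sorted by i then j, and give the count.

α = atan 0.4 = 21.80°;  2α = 43.60°
n_0 = (-0.5671, +0.8236)
n_1 = (-1.0000, +0.0071)
n_2 = (-0.8792, -0.4765)
n_3 = (+0.4036, -0.9149)
n_4 = (+0.9987, -0.0517)
n_5 = (+0.9320, +0.3624)
n_6 = (+0.7220, +0.6919)
  (0,1): δ = 124.95°  ·
  (0,2): δ = 96.09°  ·
  (0,3): δ = 10.74°  ✓
  (0,4): δ = 52.49°  ·
  (0,5): δ = 76.70°  ·
  (0,6): δ = 99.23°  ·
  (1,2): δ = 151.14°  ·
  (1,3): δ = 65.79°  ·
  (1,4): δ = 2.55°  ✓
  (1,5): δ = 21.66°  ✓
  (1,6): δ = 44.19°  ·
  (2,3): δ = 94.65°  ·
  (2,4): δ = 31.42°  ✓
  (2,5): δ = 7.21°  ✓
  (2,6): δ = 15.32°  ✓
  (3,4): δ = 116.77°  ·
  (3,5): δ = 92.56°  ·
  (3,6): δ = 70.02°  ·
  (4,5): δ = 155.79°  ·
  (4,6): δ = 133.26°  ·
  (5,6): δ = 157.47°  ·
antipodal pairs: 6

count = 6; pairs: (0,3), (1,4), (1,5), (2,4), (2,5), (2,6)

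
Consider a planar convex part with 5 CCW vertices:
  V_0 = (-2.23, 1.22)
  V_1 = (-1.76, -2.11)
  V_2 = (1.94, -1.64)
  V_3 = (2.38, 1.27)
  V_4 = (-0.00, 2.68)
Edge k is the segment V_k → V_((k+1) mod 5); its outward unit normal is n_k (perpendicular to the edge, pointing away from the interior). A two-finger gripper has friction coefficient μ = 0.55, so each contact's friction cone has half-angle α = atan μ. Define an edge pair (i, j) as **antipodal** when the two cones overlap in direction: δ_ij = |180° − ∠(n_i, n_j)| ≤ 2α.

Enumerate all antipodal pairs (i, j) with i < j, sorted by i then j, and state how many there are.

count = 5; pairs: (0,2), (0,3), (1,3), (1,4), (2,4)

α = atan 0.55 = 28.81°;  2α = 57.62°
n_0 = (-0.9902, -0.1398)
n_1 = (+0.1260, -0.9920)
n_2 = (+0.9888, -0.1495)
n_3 = (+0.5097, +0.8604)
n_4 = (-0.5478, +0.8366)
  (0,1): δ = 90.79°  ·
  (0,2): δ = 16.63°  ✓
  (0,3): δ = 51.32°  ✓
  (0,4): δ = 115.18°  ·
  (1,2): δ = 105.84°  ·
  (1,3): δ = 37.88°  ✓
  (1,4): δ = 25.97°  ✓
  (2,3): δ = 112.05°  ·
  (2,4): δ = 48.19°  ✓
  (3,4): δ = 116.14°  ·
antipodal pairs: 5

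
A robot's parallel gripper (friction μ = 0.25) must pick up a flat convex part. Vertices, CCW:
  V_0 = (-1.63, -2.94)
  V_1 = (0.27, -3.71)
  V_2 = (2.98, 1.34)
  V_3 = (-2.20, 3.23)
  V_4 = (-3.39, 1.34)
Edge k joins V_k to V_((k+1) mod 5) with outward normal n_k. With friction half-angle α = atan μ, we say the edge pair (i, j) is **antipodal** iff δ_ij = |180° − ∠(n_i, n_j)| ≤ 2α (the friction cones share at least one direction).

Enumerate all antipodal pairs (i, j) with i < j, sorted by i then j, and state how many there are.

α = atan 0.25 = 14.04°;  2α = 28.07°
n_0 = (-0.3756, -0.9268)
n_1 = (+0.8811, -0.4729)
n_2 = (+0.3428, +0.9394)
n_3 = (-0.8462, +0.5328)
n_4 = (-0.9249, -0.3803)
  (0,1): δ = 96.16°  ·
  (0,2): δ = 2.02°  ✓
  (0,3): δ = 79.87°  ·
  (0,4): δ = 134.41°  ·
  (1,2): δ = 81.83°  ·
  (1,3): δ = 3.98°  ✓
  (1,4): δ = 50.57°  ·
  (2,3): δ = 102.15°  ·
  (2,4): δ = 47.60°  ·
  (3,4): δ = 125.45°  ·
antipodal pairs: 2

count = 2; pairs: (0,2), (1,3)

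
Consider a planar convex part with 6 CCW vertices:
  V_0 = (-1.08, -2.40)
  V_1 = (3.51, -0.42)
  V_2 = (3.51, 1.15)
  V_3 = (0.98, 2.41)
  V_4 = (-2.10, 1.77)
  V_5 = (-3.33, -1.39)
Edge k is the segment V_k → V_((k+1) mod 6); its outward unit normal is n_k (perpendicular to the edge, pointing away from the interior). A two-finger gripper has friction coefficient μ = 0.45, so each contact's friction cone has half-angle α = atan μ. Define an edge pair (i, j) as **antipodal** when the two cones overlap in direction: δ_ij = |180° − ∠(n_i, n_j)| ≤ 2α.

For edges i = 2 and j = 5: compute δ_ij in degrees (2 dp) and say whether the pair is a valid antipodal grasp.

δ = 2.30°, valid

α = atan 0.45 = 24.23°;  2α = 48.46°
edge 2: e_2 = (-2.53, +1.26);  n_2 = (+0.4458, +0.8951)
edge 5: e_5 = (+2.25, -1.01);  n_5 = (-0.4095, -0.9123)
∠(n_2, n_5) = 177.70°
δ = |180° − 177.70°| = 2.30°
2.30° ≤ 2α = 48.46°  →  valid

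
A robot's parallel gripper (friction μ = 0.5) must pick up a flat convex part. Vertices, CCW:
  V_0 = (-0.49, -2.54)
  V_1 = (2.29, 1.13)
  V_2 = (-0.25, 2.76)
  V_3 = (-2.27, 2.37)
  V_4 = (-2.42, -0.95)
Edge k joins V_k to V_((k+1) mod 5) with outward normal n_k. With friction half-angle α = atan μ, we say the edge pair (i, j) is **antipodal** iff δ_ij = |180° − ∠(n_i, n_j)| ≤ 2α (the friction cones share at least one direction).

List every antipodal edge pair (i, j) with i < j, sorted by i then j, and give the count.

count = 4; pairs: (0,2), (0,3), (1,4), (2,4)

α = atan 0.5 = 26.57°;  2α = 53.13°
n_0 = (+0.7971, -0.6038)
n_1 = (+0.5401, +0.8416)
n_2 = (-0.1896, +0.9819)
n_3 = (-0.9990, +0.0451)
n_4 = (-0.6358, -0.7718)
  (0,1): δ = 85.55°  ·
  (0,2): δ = 41.93°  ✓
  (0,3): δ = 34.56°  ✓
  (0,4): δ = 87.66°  ·
  (1,2): δ = 136.38°  ·
  (1,3): δ = 59.90°  ·
  (1,4): δ = 6.79°  ✓
  (2,3): δ = 103.51°  ·
  (2,4): δ = 50.41°  ✓
  (3,4): δ = 126.90°  ·
antipodal pairs: 4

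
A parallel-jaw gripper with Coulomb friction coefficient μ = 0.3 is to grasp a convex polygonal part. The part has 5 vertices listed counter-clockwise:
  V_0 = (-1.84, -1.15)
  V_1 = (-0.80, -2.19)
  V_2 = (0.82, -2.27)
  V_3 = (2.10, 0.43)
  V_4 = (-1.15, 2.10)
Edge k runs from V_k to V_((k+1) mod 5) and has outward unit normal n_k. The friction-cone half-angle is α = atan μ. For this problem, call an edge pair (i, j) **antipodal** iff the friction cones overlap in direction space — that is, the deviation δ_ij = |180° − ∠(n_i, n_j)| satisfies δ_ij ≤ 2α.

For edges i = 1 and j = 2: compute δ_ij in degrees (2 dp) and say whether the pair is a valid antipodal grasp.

δ = 112.54°, invalid

α = atan 0.3 = 16.70°;  2α = 33.40°
edge 1: e_1 = (+1.62, -0.08);  n_1 = (-0.0493, -0.9988)
edge 2: e_2 = (+1.28, +2.70);  n_2 = (+0.9036, -0.4284)
∠(n_1, n_2) = 67.46°
δ = |180° − 67.46°| = 112.54°
112.54° > 2α = 33.40°  →  invalid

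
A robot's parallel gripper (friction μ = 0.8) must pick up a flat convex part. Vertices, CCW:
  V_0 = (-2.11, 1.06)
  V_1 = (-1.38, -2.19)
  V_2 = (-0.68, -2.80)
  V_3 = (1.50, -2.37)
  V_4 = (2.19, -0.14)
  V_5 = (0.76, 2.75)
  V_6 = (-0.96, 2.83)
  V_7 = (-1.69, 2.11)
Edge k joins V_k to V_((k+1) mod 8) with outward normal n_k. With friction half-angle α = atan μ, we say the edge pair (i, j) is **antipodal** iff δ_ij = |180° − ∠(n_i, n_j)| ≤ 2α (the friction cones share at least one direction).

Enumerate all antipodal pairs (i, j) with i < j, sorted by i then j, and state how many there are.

α = atan 0.8 = 38.66°;  2α = 77.32°
n_0 = (-0.9757, -0.2192)
n_1 = (-0.6570, -0.7539)
n_2 = (+0.1935, -0.9811)
n_3 = (+0.9553, -0.2956)
n_4 = (+0.8963, +0.4435)
n_5 = (+0.0465, +0.9989)
n_6 = (-0.7022, +0.7120)
n_7 = (-0.9285, +0.3714)
  (0,1): δ = 143.73°  ·
  (0,2): δ = 91.50°  ·
  (0,3): δ = 29.85°  ✓
  (0,4): δ = 13.67°  ✓
  (0,5): δ = 74.68°  ✓
  (0,6): δ = 121.95°  ·
  (0,7): δ = 145.54°  ·
  (1,2): δ = 127.77°  ·
  (1,3): δ = 66.12°  ✓
  (1,4): δ = 22.60°  ✓
  (1,5): δ = 38.41°  ✓
  (1,6): δ = 85.67°  ·
  (1,7): δ = 109.27°  ·
  (2,3): δ = 118.35°  ·
  (2,4): δ = 74.83°  ✓
  (2,5): δ = 13.82°  ✓
  (2,6): δ = 33.45°  ✓
  (2,7): δ = 57.04°  ✓
  (3,4): δ = 136.48°  ·
  (3,5): δ = 75.47°  ✓
  (3,6): δ = 28.20°  ✓
  (3,7): δ = 4.61°  ✓
  (4,5): δ = 118.99°  ·
  (4,6): δ = 71.72°  ✓
  (4,7): δ = 48.13°  ✓
  (5,6): δ = 132.73°  ·
  (5,7): δ = 109.14°  ·
  (6,7): δ = 156.41°  ·
antipodal pairs: 15

count = 15; pairs: (0,3), (0,4), (0,5), (1,3), (1,4), (1,5), (2,4), (2,5), (2,6), (2,7), (3,5), (3,6), (3,7), (4,6), (4,7)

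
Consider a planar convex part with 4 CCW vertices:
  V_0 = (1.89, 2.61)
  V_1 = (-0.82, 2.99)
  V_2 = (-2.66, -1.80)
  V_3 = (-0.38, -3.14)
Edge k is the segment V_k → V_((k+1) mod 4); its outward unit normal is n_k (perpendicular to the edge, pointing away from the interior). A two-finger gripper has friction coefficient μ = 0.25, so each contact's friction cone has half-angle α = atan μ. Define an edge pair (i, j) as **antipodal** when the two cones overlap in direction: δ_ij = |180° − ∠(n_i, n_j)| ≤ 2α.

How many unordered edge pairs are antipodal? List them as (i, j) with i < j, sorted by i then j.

α = atan 0.25 = 14.04°;  2α = 28.07°
n_0 = (+0.1389, +0.9903)
n_1 = (-0.9335, +0.3586)
n_2 = (-0.5067, -0.8621)
n_3 = (+0.9301, -0.3672)
  (0,1): δ = 103.03°  ·
  (0,2): δ = 22.46°  ✓
  (0,3): δ = 76.44°  ·
  (1,2): δ = 99.43°  ·
  (1,3): δ = 0.53°  ✓
  (2,3): δ = 81.10°  ·
antipodal pairs: 2

count = 2; pairs: (0,2), (1,3)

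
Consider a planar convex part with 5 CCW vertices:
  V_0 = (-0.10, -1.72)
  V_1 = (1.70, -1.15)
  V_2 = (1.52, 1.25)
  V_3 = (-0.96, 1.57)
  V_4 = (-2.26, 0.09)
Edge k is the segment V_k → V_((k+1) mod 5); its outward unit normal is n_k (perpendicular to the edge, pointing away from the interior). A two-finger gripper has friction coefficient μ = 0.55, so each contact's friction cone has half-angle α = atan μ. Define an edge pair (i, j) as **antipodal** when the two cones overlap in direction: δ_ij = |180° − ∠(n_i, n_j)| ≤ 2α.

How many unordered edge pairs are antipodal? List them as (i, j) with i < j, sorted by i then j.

count = 5; pairs: (0,2), (0,3), (1,3), (1,4), (2,4)

α = atan 0.55 = 28.81°;  2α = 57.62°
n_0 = (+0.3019, -0.9533)
n_1 = (+0.9972, +0.0748)
n_2 = (+0.1280, +0.9918)
n_3 = (-0.7513, +0.6599)
n_4 = (-0.6423, -0.7665)
  (0,1): δ = 103.28°  ·
  (0,2): δ = 24.92°  ✓
  (0,3): δ = 31.13°  ✓
  (0,4): δ = 122.47°  ·
  (1,2): δ = 101.64°  ·
  (1,3): δ = 45.58°  ✓
  (1,4): δ = 45.75°  ✓
  (2,3): δ = 123.94°  ·
  (2,4): δ = 32.61°  ✓
  (3,4): δ = 88.67°  ·
antipodal pairs: 5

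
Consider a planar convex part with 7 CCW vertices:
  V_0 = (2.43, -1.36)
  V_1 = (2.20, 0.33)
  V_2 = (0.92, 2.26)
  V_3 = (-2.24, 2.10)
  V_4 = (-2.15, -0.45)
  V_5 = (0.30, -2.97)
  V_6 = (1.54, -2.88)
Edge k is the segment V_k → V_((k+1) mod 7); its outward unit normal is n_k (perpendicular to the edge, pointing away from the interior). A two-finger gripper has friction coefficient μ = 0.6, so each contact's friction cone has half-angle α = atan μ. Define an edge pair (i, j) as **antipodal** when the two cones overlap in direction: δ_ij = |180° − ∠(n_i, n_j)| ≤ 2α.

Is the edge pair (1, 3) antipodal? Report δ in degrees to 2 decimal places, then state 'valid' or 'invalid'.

α = atan 0.6 = 30.96°;  2α = 61.93°
edge 1: e_1 = (-1.28, +1.93);  n_1 = (+0.8334, +0.5527)
edge 3: e_3 = (+0.09, -2.55);  n_3 = (-0.9994, -0.0353)
∠(n_1, n_3) = 148.47°
δ = |180° − 148.47°| = 31.53°
31.53° ≤ 2α = 61.93°  →  valid

δ = 31.53°, valid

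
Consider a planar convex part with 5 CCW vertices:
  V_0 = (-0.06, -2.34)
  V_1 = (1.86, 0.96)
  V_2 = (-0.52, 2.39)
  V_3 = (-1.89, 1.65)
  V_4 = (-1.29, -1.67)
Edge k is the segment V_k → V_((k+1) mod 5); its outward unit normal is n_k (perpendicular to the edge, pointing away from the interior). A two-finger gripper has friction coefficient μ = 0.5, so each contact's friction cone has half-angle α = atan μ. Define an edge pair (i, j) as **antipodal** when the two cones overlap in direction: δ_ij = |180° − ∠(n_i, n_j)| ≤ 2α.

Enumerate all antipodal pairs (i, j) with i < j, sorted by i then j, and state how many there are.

α = atan 0.5 = 26.57°;  2α = 53.13°
n_0 = (+0.8643, -0.5029)
n_1 = (+0.5150, +0.8572)
n_2 = (-0.4752, +0.8799)
n_3 = (-0.9841, -0.1778)
n_4 = (-0.4784, -0.8782)
  (0,1): δ = 90.81°  ·
  (0,2): δ = 31.43°  ✓
  (0,3): δ = 40.44°  ✓
  (0,4): δ = 91.61°  ·
  (1,2): δ = 120.63°  ·
  (1,3): δ = 48.76°  ✓
  (1,4): δ = 2.42°  ✓
  (2,3): δ = 108.13°  ·
  (2,4): δ = 56.95°  ·
  (3,4): δ = 128.82°  ·
antipodal pairs: 4

count = 4; pairs: (0,2), (0,3), (1,3), (1,4)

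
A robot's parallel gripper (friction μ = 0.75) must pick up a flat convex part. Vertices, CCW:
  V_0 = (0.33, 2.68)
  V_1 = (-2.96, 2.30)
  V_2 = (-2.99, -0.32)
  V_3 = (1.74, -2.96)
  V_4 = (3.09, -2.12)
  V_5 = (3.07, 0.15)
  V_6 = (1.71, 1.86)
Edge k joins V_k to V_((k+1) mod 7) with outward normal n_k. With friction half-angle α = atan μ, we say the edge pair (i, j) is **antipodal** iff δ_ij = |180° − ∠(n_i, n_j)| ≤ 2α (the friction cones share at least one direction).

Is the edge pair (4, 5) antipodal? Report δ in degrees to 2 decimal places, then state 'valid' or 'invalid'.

α = atan 0.75 = 36.87°;  2α = 73.74°
edge 4: e_4 = (-0.02, +2.27);  n_4 = (+1.0000, +0.0088)
edge 5: e_5 = (-1.36, +1.71);  n_5 = (+0.7827, +0.6225)
∠(n_4, n_5) = 37.99°
δ = |180° − 37.99°| = 142.01°
142.01° > 2α = 73.74°  →  invalid

δ = 142.01°, invalid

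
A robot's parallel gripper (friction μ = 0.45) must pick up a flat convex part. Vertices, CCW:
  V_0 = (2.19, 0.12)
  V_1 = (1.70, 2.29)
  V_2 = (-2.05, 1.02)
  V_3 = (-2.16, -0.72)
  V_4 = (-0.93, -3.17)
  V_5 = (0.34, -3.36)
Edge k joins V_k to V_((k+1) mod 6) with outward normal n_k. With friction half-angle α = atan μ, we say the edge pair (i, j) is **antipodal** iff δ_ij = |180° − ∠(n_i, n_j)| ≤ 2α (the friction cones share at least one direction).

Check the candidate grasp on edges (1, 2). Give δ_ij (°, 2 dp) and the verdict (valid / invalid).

δ = 112.33°, invalid

α = atan 0.45 = 24.23°;  2α = 48.46°
edge 1: e_1 = (-3.75, -1.27);  n_1 = (-0.3208, +0.9472)
edge 2: e_2 = (-0.11, -1.74);  n_2 = (-0.9980, +0.0631)
∠(n_1, n_2) = 67.67°
δ = |180° − 67.67°| = 112.33°
112.33° > 2α = 48.46°  →  invalid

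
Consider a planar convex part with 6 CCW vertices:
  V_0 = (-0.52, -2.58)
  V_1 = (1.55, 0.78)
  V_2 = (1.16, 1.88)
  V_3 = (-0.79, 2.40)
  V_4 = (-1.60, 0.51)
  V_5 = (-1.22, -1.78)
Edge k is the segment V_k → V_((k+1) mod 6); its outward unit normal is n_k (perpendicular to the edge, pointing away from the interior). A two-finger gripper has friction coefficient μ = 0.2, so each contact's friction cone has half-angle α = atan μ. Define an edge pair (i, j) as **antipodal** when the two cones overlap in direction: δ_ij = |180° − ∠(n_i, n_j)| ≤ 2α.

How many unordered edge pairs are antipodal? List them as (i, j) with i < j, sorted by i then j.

count = 3; pairs: (0,3), (1,4), (1,5)

α = atan 0.2 = 11.31°;  2α = 22.62°
n_0 = (+0.8514, -0.5245)
n_1 = (+0.9425, +0.3342)
n_2 = (+0.2577, +0.9662)
n_3 = (-0.9191, +0.3939)
n_4 = (-0.9865, -0.1637)
n_5 = (-0.7526, -0.6585)
  (0,1): δ = 128.84°  ·
  (0,2): δ = 73.30°  ·
  (0,3): δ = 8.44°  ✓
  (0,4): δ = 41.06°  ·
  (0,5): δ = 72.82°  ·
  (1,2): δ = 124.45°  ·
  (1,3): δ = 42.72°  ·
  (1,4): δ = 10.10°  ✓
  (1,5): δ = 21.66°  ✓
  (2,3): δ = 98.27°  ·
  (2,4): δ = 65.65°  ·
  (2,5): δ = 33.88°  ·
  (3,4): δ = 147.38°  ·
  (3,5): δ = 115.62°  ·
  (4,5): δ = 148.24°  ·
antipodal pairs: 3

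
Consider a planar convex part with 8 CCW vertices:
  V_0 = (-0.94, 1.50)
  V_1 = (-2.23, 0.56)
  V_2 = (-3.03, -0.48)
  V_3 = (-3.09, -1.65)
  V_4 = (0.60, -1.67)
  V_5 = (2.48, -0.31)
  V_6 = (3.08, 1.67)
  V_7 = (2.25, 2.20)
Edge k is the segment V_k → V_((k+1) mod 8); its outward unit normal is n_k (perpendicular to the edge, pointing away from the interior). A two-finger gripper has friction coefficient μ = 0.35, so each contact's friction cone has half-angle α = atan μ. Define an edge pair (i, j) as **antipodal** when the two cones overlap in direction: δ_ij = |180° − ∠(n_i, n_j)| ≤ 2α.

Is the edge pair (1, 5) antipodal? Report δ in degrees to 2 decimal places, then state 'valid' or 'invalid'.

α = atan 0.35 = 19.29°;  2α = 38.58°
edge 1: e_1 = (-0.80, -1.04);  n_1 = (-0.7926, +0.6097)
edge 5: e_5 = (+0.60, +1.98);  n_5 = (+0.9570, -0.2900)
∠(n_1, n_5) = 159.29°
δ = |180° − 159.29°| = 20.71°
20.71° ≤ 2α = 38.58°  →  valid

δ = 20.71°, valid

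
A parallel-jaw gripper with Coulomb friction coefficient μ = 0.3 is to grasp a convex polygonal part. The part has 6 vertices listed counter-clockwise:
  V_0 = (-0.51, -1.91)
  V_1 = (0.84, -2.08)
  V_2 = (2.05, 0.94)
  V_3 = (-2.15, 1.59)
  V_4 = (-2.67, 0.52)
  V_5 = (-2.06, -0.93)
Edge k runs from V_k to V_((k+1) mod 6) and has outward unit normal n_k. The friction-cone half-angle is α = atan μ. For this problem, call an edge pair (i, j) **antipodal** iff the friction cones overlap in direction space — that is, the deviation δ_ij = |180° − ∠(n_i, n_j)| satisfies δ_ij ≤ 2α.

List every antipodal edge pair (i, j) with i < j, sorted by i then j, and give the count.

α = atan 0.3 = 16.70°;  2α = 33.40°
n_0 = (-0.1249, -0.9922)
n_1 = (+0.9283, -0.3719)
n_2 = (+0.1529, +0.9882)
n_3 = (-0.8994, +0.4371)
n_4 = (-0.9218, -0.3878)
n_5 = (-0.5344, -0.8452)
  (0,1): δ = 104.66°  ·
  (0,2): δ = 1.62°  ✓
  (0,3): δ = 71.26°  ·
  (0,4): δ = 119.99°  ·
  (0,5): δ = 154.87°  ·
  (1,2): δ = 76.96°  ·
  (1,3): δ = 4.08°  ✓
  (1,4): δ = 44.65°  ·
  (1,5): δ = 79.53°  ·
  (2,3): δ = 107.12°  ·
  (2,4): δ = 58.39°  ·
  (2,5): δ = 23.51°  ✓
  (3,4): δ = 131.27°  ·
  (3,5): δ = 96.38°  ·
  (4,5): δ = 145.12°  ·
antipodal pairs: 3

count = 3; pairs: (0,2), (1,3), (2,5)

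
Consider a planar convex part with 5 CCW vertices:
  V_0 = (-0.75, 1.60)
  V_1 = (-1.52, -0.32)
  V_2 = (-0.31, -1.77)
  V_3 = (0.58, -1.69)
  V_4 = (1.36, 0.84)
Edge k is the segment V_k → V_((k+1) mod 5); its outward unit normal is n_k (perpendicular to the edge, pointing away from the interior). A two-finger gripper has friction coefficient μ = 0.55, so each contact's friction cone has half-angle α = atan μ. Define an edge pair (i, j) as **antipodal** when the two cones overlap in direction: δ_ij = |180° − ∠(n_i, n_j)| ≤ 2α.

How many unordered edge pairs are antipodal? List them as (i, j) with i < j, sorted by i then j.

α = atan 0.55 = 28.81°;  2α = 57.62°
n_0 = (-0.9281, +0.3722)
n_1 = (-0.7678, -0.6407)
n_2 = (+0.0895, -0.9960)
n_3 = (+0.9556, -0.2946)
n_4 = (+0.3389, +0.9408)
  (0,1): δ = 118.30°  ·
  (0,2): δ = 63.01°  ·
  (0,3): δ = 4.72°  ✓
  (0,4): δ = 92.04°  ·
  (1,2): δ = 124.71°  ·
  (1,3): δ = 56.98°  ✓
  (1,4): δ = 30.35°  ✓
  (2,3): δ = 112.27°  ·
  (2,4): δ = 24.94°  ✓
  (3,4): δ = 92.67°  ·
antipodal pairs: 4

count = 4; pairs: (0,3), (1,3), (1,4), (2,4)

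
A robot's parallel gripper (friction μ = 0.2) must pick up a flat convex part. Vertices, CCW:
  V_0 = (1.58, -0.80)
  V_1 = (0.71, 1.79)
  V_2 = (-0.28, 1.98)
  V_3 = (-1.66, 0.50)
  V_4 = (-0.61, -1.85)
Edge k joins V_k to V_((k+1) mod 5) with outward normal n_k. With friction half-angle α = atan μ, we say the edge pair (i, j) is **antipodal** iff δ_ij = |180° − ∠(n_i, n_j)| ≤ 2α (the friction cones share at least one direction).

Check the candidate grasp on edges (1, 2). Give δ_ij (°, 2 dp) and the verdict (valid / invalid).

α = atan 0.2 = 11.31°;  2α = 22.62°
edge 1: e_1 = (-0.99, +0.19);  n_1 = (+0.1885, +0.9821)
edge 2: e_2 = (-1.38, -1.48);  n_2 = (-0.7314, +0.6820)
∠(n_1, n_2) = 57.87°
δ = |180° − 57.87°| = 122.13°
122.13° > 2α = 22.62°  →  invalid

δ = 122.13°, invalid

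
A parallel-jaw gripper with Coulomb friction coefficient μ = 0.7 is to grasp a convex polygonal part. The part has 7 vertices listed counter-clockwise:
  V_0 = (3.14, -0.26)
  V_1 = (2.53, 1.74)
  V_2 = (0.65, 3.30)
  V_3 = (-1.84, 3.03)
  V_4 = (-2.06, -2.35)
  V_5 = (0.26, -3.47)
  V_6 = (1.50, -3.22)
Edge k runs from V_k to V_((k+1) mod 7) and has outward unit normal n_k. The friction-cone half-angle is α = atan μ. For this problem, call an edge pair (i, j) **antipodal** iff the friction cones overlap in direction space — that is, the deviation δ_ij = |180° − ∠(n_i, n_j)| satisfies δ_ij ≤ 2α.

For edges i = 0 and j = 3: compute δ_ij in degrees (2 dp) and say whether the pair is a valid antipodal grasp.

α = atan 0.7 = 34.99°;  2α = 69.98°
edge 0: e_0 = (-0.61, +2.00);  n_0 = (+0.9565, +0.2917)
edge 3: e_3 = (-0.22, -5.38);  n_3 = (-0.9992, +0.0409)
∠(n_0, n_3) = 160.70°
δ = |180° − 160.70°| = 19.30°
19.30° ≤ 2α = 69.98°  →  valid

δ = 19.30°, valid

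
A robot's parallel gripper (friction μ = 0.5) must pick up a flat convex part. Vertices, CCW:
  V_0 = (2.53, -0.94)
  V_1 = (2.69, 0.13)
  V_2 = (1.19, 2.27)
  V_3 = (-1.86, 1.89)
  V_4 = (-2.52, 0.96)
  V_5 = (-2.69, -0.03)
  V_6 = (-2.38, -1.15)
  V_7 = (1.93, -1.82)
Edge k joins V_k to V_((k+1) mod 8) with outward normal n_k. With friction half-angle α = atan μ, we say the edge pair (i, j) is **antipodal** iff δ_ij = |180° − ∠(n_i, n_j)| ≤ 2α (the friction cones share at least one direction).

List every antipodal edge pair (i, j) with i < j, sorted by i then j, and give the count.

count = 11; pairs: (0,3), (0,4), (0,5), (1,4), (1,5), (1,6), (2,6), (2,7), (3,7), (4,7), (5,7)

α = atan 0.5 = 26.57°;  2α = 53.13°
n_0 = (+0.9890, -0.1479)
n_1 = (+0.8189, +0.5740)
n_2 = (-0.1236, +0.9923)
n_3 = (-0.8155, +0.5787)
n_4 = (-0.9856, +0.1692)
n_5 = (-0.9638, -0.2668)
n_6 = (-0.1536, -0.9881)
n_7 = (+0.8262, -0.5633)
  (0,1): δ = 136.47°  ·
  (0,2): δ = 74.39°  ·
  (0,3): δ = 26.86°  ✓
  (0,4): δ = 1.24°  ✓
  (0,5): δ = 23.98°  ✓
  (0,6): δ = 89.67°  ·
  (0,7): δ = 154.22°  ·
  (1,2): δ = 117.93°  ·
  (1,3): δ = 70.39°  ·
  (1,4): δ = 44.77°  ✓
  (1,5): δ = 19.56°  ✓
  (1,6): δ = 46.14°  ✓
  (1,7): δ = 110.69°  ·
  (2,3): δ = 132.46°  ·
  (2,4): δ = 106.85°  ·
  (2,5): δ = 81.63°  ·
  (2,6): δ = 15.94°  ✓
  (2,7): δ = 48.61°  ✓
  (3,4): δ = 154.38°  ·
  (3,5): δ = 129.17°  ·
  (3,6): δ = 63.47°  ·
  (3,7): δ = 1.08°  ✓
  (4,5): δ = 154.79°  ·
  (4,6): δ = 89.09°  ·
  (4,7): δ = 24.54°  ✓
  (5,6): δ = 114.31°  ·
  (5,7): δ = 49.76°  ✓
  (6,7): δ = 115.45°  ·
antipodal pairs: 11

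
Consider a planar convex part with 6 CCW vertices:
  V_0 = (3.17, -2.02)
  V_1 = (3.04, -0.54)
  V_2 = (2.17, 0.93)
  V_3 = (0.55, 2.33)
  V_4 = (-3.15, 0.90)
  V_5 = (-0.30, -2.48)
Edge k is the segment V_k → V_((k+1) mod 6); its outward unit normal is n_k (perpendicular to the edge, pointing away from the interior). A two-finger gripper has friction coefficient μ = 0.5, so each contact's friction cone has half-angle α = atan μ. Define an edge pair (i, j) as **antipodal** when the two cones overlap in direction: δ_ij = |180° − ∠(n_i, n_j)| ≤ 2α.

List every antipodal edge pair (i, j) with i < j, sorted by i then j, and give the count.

α = atan 0.5 = 26.57°;  2α = 53.13°
n_0 = (+0.9962, +0.0875)
n_1 = (+0.8606, +0.5093)
n_2 = (+0.6539, +0.7566)
n_3 = (-0.3605, +0.9328)
n_4 = (-0.7645, -0.6446)
n_5 = (+0.1314, -0.9913)
  (0,1): δ = 154.40°  ·
  (0,2): δ = 135.85°  ·
  (0,3): δ = 73.89°  ·
  (0,4): δ = 35.12°  ✓
  (0,5): δ = 92.53°  ·
  (1,2): δ = 161.45°  ·
  (1,3): δ = 99.49°  ·
  (1,4): δ = 9.52°  ✓
  (1,5): δ = 66.93°  ·
  (2,3): δ = 118.04°  ·
  (2,4): δ = 9.03°  ✓
  (2,5): δ = 48.38°  ✓
  (3,4): δ = 70.99°  ·
  (3,5): δ = 13.58°  ✓
  (4,5): δ = 122.59°  ·
antipodal pairs: 5

count = 5; pairs: (0,4), (1,4), (2,4), (2,5), (3,5)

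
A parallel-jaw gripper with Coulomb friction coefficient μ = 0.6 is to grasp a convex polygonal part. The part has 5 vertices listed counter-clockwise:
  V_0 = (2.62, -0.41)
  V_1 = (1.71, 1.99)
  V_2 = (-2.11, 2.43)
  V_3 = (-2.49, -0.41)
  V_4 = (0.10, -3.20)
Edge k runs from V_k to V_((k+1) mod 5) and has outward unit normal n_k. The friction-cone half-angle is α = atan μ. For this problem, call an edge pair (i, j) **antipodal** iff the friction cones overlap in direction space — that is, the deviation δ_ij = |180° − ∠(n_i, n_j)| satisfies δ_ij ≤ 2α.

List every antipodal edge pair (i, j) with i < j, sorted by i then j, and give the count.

count = 5; pairs: (0,2), (0,3), (1,3), (1,4), (2,4)

α = atan 0.6 = 30.96°;  2α = 61.93°
n_0 = (+0.9350, +0.3545)
n_1 = (+0.1144, +0.9934)
n_2 = (-0.9912, +0.1326)
n_3 = (-0.7329, -0.6804)
n_4 = (+0.7421, -0.6703)
  (0,1): δ = 117.34°  ·
  (0,2): δ = 28.39°  ✓
  (0,3): δ = 22.11°  ✓
  (0,4): δ = 117.15°  ·
  (1,2): δ = 91.05°  ·
  (1,3): δ = 40.56°  ✓
  (1,4): δ = 54.48°  ✓
  (2,3): δ = 129.51°  ·
  (2,4): δ = 34.47°  ✓
  (3,4): δ = 84.96°  ·
antipodal pairs: 5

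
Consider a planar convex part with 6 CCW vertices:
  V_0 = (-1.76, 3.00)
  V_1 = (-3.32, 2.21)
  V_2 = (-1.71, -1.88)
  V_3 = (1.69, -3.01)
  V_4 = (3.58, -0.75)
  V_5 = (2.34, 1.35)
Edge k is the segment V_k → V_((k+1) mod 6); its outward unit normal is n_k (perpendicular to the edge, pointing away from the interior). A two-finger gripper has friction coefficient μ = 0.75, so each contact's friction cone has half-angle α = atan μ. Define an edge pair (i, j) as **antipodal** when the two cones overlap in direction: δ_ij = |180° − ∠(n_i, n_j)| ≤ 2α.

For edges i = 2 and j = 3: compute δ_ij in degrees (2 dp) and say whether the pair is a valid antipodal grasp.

δ = 111.52°, invalid

α = atan 0.75 = 36.87°;  2α = 73.74°
edge 2: e_2 = (+3.40, -1.13);  n_2 = (-0.3154, -0.9490)
edge 3: e_3 = (+1.89, +2.26);  n_3 = (+0.7671, -0.6415)
∠(n_2, n_3) = 68.48°
δ = |180° − 68.48°| = 111.52°
111.52° > 2α = 73.74°  →  invalid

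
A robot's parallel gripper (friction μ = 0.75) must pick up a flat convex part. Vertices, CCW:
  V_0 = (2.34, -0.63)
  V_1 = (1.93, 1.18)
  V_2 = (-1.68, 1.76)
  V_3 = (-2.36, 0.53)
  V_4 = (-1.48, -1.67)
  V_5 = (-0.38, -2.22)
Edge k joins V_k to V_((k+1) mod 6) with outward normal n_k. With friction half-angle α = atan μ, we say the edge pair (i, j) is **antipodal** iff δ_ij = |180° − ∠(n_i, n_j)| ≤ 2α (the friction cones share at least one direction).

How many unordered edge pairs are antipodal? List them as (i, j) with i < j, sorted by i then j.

count = 7; pairs: (0,2), (0,3), (0,4), (1,3), (1,4), (1,5), (2,5)

α = atan 0.75 = 36.87°;  2α = 73.74°
n_0 = (+0.9753, +0.2209)
n_1 = (+0.1586, +0.9873)
n_2 = (-0.8752, +0.4838)
n_3 = (-0.9285, -0.3714)
n_4 = (-0.4472, -0.8944)
n_5 = (+0.5047, -0.8633)
  (0,1): δ = 111.89°  ·
  (0,2): δ = 41.70°  ✓
  (0,3): δ = 9.04°  ✓
  (0,4): δ = 50.67°  ✓
  (0,5): δ = 107.55°  ·
  (1,2): δ = 109.81°  ·
  (1,3): δ = 59.07°  ✓
  (1,4): δ = 17.44°  ✓
  (1,5): δ = 39.44°  ✓
  (2,3): δ = 129.26°  ·
  (2,4): δ = 87.63°  ·
  (2,5): δ = 30.76°  ✓
  (3,4): δ = 138.37°  ·
  (3,5): δ = 81.49°  ·
  (4,5): δ = 123.13°  ·
antipodal pairs: 7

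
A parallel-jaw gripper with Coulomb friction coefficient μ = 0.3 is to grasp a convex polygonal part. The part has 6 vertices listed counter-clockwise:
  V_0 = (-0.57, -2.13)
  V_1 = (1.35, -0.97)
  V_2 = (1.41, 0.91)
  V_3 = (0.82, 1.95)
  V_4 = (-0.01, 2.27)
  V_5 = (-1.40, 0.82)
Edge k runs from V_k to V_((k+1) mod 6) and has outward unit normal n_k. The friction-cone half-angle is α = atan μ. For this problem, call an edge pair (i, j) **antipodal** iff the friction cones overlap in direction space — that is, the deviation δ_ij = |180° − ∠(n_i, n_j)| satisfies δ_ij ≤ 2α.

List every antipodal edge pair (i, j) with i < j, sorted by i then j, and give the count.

α = atan 0.3 = 16.70°;  2α = 33.40°
n_0 = (+0.5171, -0.8559)
n_1 = (+0.9995, -0.0319)
n_2 = (+0.8698, +0.4934)
n_3 = (+0.3597, +0.9331)
n_4 = (-0.7219, +0.6920)
n_5 = (-0.9626, -0.2708)
  (0,1): δ = 122.97°  ·
  (0,2): δ = 91.57°  ·
  (0,3): δ = 52.22°  ·
  (0,4): δ = 15.07°  ✓
  (0,5): δ = 74.58°  ·
  (1,2): δ = 148.61°  ·
  (1,3): δ = 109.26°  ·
  (1,4): δ = 41.96°  ·
  (1,5): δ = 17.54°  ✓
  (2,3): δ = 140.65°  ·
  (2,4): δ = 73.36°  ·
  (2,5): δ = 13.85°  ✓
  (3,4): δ = 112.71°  ·
  (3,5): δ = 53.20°  ·
  (4,5): δ = 120.50°  ·
antipodal pairs: 3

count = 3; pairs: (0,4), (1,5), (2,5)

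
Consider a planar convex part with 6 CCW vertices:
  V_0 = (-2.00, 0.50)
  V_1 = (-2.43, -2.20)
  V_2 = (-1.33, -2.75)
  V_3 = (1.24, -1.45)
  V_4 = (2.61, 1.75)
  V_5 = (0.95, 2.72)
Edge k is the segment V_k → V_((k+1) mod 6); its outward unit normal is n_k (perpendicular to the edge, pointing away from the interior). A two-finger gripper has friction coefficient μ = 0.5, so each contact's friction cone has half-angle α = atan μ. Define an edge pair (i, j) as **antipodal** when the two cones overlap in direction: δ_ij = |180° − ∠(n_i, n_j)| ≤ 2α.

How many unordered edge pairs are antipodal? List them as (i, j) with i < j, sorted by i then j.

α = atan 0.5 = 26.57°;  2α = 53.13°
n_0 = (-0.9876, +0.1573)
n_1 = (-0.4472, -0.8944)
n_2 = (+0.4514, -0.8923)
n_3 = (+0.9193, -0.3936)
n_4 = (+0.5045, +0.8634)
n_5 = (-0.6013, +0.7990)
  (0,1): δ = 107.52°  ·
  (0,2): δ = 54.12°  ·
  (0,3): δ = 14.13°  ✓
  (0,4): δ = 68.75°  ·
  (0,5): δ = 136.01°  ·
  (1,2): δ = 126.60°  ·
  (1,3): δ = 86.61°  ·
  (1,4): δ = 3.73°  ✓
  (1,5): δ = 63.53°  ·
  (2,3): δ = 140.01°  ·
  (2,4): δ = 57.13°  ·
  (2,5): δ = 10.13°  ✓
  (3,4): δ = 97.12°  ·
  (3,5): δ = 29.86°  ✓
  (4,5): δ = 112.74°  ·
antipodal pairs: 4

count = 4; pairs: (0,3), (1,4), (2,5), (3,5)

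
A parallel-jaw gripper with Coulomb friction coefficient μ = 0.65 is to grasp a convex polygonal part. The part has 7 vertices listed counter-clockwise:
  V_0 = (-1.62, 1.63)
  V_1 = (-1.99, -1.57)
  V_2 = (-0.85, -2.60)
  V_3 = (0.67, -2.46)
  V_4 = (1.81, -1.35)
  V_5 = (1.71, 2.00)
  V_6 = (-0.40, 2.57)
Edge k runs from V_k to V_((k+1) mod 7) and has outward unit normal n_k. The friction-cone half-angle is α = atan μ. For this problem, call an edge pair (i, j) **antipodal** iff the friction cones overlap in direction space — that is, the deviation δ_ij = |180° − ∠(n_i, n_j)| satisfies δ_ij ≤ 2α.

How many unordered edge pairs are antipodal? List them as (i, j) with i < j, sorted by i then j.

count = 9; pairs: (0,3), (0,4), (1,4), (1,5), (2,5), (2,6), (3,5), (3,6), (4,6)

α = atan 0.65 = 33.02°;  2α = 66.05°
n_0 = (-0.9934, +0.1149)
n_1 = (-0.6704, -0.7420)
n_2 = (+0.0917, -0.9958)
n_3 = (+0.6976, -0.7165)
n_4 = (+0.9996, +0.0298)
n_5 = (+0.2608, +0.9654)
n_6 = (-0.6103, +0.7921)
  (0,1): δ = 125.50°  ·
  (0,2): δ = 78.14°  ·
  (0,3): δ = 39.17°  ✓
  (0,4): δ = 8.31°  ✓
  (0,5): δ = 81.48°  ·
  (0,6): δ = 134.21°  ·
  (1,2): δ = 132.64°  ·
  (1,3): δ = 93.67°  ·
  (1,4): δ = 46.19°  ✓
  (1,5): δ = 26.98°  ✓
  (1,6): δ = 79.71°  ·
  (2,3): δ = 141.03°  ·
  (2,4): δ = 93.55°  ·
  (2,5): δ = 20.38°  ✓
  (2,6): δ = 32.35°  ✓
  (3,4): δ = 132.53°  ·
  (3,5): δ = 59.35°  ✓
  (3,6): δ = 6.62°  ✓
  (4,5): δ = 106.83°  ·
  (4,6): δ = 54.10°  ✓
  (5,6): δ = 127.27°  ·
antipodal pairs: 9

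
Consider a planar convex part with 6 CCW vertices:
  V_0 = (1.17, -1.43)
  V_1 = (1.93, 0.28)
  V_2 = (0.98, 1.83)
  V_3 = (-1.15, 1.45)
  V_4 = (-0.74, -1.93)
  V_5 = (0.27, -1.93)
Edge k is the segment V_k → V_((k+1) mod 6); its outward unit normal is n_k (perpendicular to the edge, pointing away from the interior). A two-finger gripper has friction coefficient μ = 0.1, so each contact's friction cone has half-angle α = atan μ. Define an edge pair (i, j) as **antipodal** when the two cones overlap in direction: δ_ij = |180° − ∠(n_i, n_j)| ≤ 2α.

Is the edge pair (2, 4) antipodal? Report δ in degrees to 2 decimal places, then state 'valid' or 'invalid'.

δ = 10.12°, valid

α = atan 0.1 = 5.71°;  2α = 11.42°
edge 2: e_2 = (-2.13, -0.38);  n_2 = (-0.1756, +0.9845)
edge 4: e_4 = (+1.01, +0.00);  n_4 = (+0.0000, -1.0000)
∠(n_2, n_4) = 169.88°
δ = |180° − 169.88°| = 10.12°
10.12° ≤ 2α = 11.42°  →  valid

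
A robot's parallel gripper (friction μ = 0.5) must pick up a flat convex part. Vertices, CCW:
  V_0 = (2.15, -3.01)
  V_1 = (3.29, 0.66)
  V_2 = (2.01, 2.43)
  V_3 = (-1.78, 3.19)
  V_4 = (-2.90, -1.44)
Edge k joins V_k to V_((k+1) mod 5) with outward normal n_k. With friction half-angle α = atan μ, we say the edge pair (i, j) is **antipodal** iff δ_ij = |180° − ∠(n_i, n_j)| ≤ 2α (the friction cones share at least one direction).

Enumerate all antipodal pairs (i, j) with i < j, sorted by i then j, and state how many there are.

α = atan 0.5 = 26.57°;  2α = 53.13°
n_0 = (+0.9550, -0.2966)
n_1 = (+0.8103, +0.5860)
n_2 = (+0.1966, +0.9805)
n_3 = (-0.9720, +0.2351)
n_4 = (-0.2969, -0.9549)
  (0,1): δ = 126.87°  ·
  (0,2): δ = 84.08°  ·
  (0,3): δ = 3.66°  ✓
  (0,4): δ = 89.99°  ·
  (1,2): δ = 137.21°  ·
  (1,3): δ = 49.47°  ✓
  (1,4): δ = 36.86°  ✓
  (2,3): δ = 92.26°  ·
  (2,4): δ = 5.93°  ✓
  (3,4): δ = 93.67°  ·
antipodal pairs: 4

count = 4; pairs: (0,3), (1,3), (1,4), (2,4)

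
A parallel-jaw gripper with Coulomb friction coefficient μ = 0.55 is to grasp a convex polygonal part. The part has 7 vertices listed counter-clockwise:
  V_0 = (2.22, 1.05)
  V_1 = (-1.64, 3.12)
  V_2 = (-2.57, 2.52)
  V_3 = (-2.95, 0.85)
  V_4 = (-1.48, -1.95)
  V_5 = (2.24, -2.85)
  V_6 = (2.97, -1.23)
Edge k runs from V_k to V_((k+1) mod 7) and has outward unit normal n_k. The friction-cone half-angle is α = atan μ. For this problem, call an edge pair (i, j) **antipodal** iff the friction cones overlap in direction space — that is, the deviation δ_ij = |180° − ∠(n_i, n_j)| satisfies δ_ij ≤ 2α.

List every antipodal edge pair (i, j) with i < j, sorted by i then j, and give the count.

α = atan 0.55 = 28.81°;  2α = 57.62°
n_0 = (+0.4726, +0.8813)
n_1 = (-0.5421, +0.8403)
n_2 = (-0.9751, +0.2219)
n_3 = (-0.8854, -0.4648)
n_4 = (-0.2352, -0.9720)
n_5 = (+0.9117, -0.4108)
n_6 = (+0.9499, +0.3125)
  (0,1): δ = 118.97°  ·
  (0,2): δ = 74.62°  ·
  (0,3): δ = 34.10°  ✓
  (0,4): δ = 14.60°  ✓
  (0,5): δ = 93.95°  ·
  (0,6): δ = 136.41°  ·
  (1,2): δ = 135.65°  ·
  (1,3): δ = 95.13°  ·
  (1,4): δ = 46.43°  ✓
  (1,5): δ = 32.91°  ✓
  (1,6): δ = 75.38°  ·
  (2,3): δ = 139.48°  ·
  (2,4): δ = 90.78°  ·
  (2,5): δ = 11.44°  ✓
  (2,6): δ = 31.03°  ✓
  (3,4): δ = 131.30°  ·
  (3,5): δ = 51.96°  ✓
  (3,6): δ = 9.49°  ✓
  (4,5): δ = 100.66°  ·
  (4,6): δ = 58.19°  ·
  (5,6): δ = 137.53°  ·
antipodal pairs: 8

count = 8; pairs: (0,3), (0,4), (1,4), (1,5), (2,5), (2,6), (3,5), (3,6)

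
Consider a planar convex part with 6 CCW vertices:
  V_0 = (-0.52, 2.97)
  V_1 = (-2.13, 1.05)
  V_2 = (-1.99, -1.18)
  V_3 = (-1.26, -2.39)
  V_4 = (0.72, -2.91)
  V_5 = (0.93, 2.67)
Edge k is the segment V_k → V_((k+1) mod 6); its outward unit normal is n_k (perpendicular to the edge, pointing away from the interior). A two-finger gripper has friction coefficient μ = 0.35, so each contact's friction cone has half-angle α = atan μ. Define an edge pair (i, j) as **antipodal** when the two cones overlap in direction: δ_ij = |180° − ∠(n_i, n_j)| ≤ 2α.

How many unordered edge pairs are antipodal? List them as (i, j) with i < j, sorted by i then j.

count = 4; pairs: (0,4), (1,4), (2,4), (3,5)

α = atan 0.35 = 19.29°;  2α = 38.58°
n_0 = (-0.7663, +0.6425)
n_1 = (-0.9980, -0.0627)
n_2 = (-0.8562, -0.5166)
n_3 = (-0.2540, -0.9672)
n_4 = (+0.9993, -0.0376)
n_5 = (+0.2026, +0.9793)
  (0,1): δ = 136.43°  ·
  (0,2): δ = 108.92°  ·
  (0,3): δ = 64.73°  ·
  (0,4): δ = 37.83°  ✓
  (0,5): δ = 118.29°  ·
  (1,2): δ = 152.49°  ·
  (1,3): δ = 108.31°  ·
  (1,4): δ = 5.75°  ✓
  (1,5): δ = 74.72°  ·
  (2,3): δ = 135.82°  ·
  (2,4): δ = 33.26°  ✓
  (2,5): δ = 47.21°  ·
  (3,4): δ = 77.44°  ·
  (3,5): δ = 3.03°  ✓
  (4,5): δ = 99.53°  ·
antipodal pairs: 4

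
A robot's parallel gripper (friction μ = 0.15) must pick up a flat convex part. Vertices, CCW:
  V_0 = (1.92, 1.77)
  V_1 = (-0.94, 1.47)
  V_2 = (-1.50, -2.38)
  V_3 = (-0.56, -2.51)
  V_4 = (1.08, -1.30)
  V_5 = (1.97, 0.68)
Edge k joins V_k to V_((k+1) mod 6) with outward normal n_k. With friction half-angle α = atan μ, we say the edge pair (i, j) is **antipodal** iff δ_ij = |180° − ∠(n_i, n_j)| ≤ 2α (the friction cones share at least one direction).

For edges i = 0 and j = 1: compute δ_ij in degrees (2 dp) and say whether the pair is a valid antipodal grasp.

δ = 104.26°, invalid

α = atan 0.15 = 8.53°;  2α = 17.06°
edge 0: e_0 = (-2.86, -0.30);  n_0 = (-0.1043, +0.9945)
edge 1: e_1 = (-0.56, -3.85);  n_1 = (-0.9896, +0.1439)
∠(n_0, n_1) = 75.74°
δ = |180° − 75.74°| = 104.26°
104.26° > 2α = 17.06°  →  invalid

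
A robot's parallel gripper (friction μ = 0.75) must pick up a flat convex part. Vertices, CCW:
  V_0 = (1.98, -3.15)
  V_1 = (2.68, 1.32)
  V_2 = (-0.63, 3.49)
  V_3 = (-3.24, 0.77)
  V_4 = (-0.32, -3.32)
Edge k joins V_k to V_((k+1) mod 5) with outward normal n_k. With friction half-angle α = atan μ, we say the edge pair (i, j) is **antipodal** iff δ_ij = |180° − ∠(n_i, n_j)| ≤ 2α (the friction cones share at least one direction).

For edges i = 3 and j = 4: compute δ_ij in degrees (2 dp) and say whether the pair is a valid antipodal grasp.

α = atan 0.75 = 36.87°;  2α = 73.74°
edge 3: e_3 = (+2.92, -4.09);  n_3 = (-0.8139, -0.5810)
edge 4: e_4 = (+2.30, +0.17);  n_4 = (+0.0737, -0.9973)
∠(n_3, n_4) = 58.70°
δ = |180° − 58.70°| = 121.30°
121.30° > 2α = 73.74°  →  invalid

δ = 121.30°, invalid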